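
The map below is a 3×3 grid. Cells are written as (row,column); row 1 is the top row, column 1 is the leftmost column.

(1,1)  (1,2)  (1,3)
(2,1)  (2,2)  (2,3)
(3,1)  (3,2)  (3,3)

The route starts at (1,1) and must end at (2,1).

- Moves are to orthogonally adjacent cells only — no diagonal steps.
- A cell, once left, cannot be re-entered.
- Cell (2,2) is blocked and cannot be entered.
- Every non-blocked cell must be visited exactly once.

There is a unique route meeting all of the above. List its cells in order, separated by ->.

Need to visit all 8 open cells exactly once, starting at (1,1) and ending at (2,1).
Route from (1,1): right 2 to (1,3), down 2 to (3,3), left 2 to (3,1), up 1 to (2,1) — 7 moves in all.
Check: all 8 open cells covered.

(1,1) -> (1,2) -> (1,3) -> (2,3) -> (3,3) -> (3,2) -> (3,1) -> (2,1)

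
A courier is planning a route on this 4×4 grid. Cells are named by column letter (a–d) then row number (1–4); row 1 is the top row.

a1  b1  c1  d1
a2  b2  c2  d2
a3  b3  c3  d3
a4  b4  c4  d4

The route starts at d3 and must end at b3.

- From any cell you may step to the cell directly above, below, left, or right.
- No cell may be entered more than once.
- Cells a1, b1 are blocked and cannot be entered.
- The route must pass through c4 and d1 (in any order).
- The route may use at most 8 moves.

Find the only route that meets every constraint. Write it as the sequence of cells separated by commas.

d3, d2, d1, c1, c2, c3, c4, b4, b3

The 8-move cap with required stops at c4, d1 leaves no slack for detours.
Route from d3: up 2 to d1, left 1 to c1, down 3 to c4, left 1 to b4, up 1 to b3 — 8 moves in all.
Check: all required cells visited; 8 ≤ 8 moves.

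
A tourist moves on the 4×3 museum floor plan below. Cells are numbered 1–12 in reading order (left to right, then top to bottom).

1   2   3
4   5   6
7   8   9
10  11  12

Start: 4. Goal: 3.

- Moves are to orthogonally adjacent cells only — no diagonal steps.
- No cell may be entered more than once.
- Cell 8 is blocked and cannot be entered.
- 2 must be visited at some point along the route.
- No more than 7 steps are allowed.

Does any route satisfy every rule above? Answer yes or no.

One route that works: 4 → 1 → 2 → 3.

yes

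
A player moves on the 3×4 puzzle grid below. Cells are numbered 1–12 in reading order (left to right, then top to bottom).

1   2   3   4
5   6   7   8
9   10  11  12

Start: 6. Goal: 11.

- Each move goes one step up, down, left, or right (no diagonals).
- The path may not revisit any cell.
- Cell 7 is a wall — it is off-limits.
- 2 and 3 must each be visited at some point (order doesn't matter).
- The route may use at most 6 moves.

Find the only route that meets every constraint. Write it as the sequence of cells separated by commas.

6, 2, 3, 4, 8, 12, 11

The 6-move cap with required stops at 2, 3 leaves no slack for detours.
Route from 6: up to 2, 2× right (reaching 4), 2× down (reaching 12), left to 11 — 6 moves in all.
Check: all required cells visited; 6 ≤ 6 moves.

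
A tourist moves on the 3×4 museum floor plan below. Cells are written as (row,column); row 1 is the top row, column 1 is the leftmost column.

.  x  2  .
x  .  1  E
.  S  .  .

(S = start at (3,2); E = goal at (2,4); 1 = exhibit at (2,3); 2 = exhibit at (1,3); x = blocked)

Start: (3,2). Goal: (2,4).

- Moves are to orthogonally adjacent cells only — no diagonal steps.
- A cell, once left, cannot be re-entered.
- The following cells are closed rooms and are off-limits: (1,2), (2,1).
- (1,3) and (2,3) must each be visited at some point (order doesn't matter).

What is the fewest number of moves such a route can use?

Any route passes through (1,3) and (2,3) in some order between (3,2) and (2,4). Summing Manhattan distances along each leg and taking the cheapest ordering ((3,2) → (2,3) → (1,3) → (2,4)) gives a lower bound of 2 + 1 + 2 = 5 moves.
A route of 5 moves achieves this: (3,2) → (2,2) → (2,3) → (1,3) → (1,4) → (2,4).
Since 5 matches the lower bound, it is optimal.

5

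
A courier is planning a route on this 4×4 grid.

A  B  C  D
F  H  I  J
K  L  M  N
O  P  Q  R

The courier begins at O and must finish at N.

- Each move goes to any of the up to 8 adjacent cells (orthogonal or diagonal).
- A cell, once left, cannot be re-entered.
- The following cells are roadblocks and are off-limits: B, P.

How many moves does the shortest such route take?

With diagonal moves allowed, the Chebyshev distance max(|Δrow|,|Δcol|) from O to N is 3, so at least 3 moves are needed.
A route of 3 moves achieves this: O → L → I → N.
Since 3 matches the lower bound, it is optimal.

3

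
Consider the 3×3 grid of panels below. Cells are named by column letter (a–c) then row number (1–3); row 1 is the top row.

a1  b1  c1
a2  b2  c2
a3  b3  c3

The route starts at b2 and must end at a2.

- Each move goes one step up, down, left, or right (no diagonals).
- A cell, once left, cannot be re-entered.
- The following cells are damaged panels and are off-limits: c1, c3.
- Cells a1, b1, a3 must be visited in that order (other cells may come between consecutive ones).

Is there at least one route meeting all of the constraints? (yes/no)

no

Even ignoring the required order, no revisit-free route from b2 to a2 manages to pass through all of a1, b1, and a3: branching out from b2, every path either misses one of them or, having collected them, can no longer reach a2 without re-entering a cell.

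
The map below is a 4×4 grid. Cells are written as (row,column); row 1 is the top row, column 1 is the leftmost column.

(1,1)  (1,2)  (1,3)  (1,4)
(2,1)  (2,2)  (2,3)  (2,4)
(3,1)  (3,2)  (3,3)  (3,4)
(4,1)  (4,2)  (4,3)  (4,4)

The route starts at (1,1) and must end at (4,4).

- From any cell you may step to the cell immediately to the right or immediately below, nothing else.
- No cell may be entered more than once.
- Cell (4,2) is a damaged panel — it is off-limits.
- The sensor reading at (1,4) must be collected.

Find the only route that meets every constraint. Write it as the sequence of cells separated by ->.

Moves only go right or down, so the column and row indices never decrease.
Route from (1,1): right 3 to (1,4), down 3 to (4,4) — 6 moves in all.
Check: all required cells visited.

(1,1) -> (1,2) -> (1,3) -> (1,4) -> (2,4) -> (3,4) -> (4,4)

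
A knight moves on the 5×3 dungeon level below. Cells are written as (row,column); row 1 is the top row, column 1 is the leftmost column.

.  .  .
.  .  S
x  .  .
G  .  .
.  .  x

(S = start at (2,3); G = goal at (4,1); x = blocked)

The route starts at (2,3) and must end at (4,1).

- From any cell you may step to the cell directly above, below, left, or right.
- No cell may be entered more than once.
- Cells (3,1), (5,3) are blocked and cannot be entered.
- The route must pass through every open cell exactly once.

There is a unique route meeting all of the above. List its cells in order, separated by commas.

(2,3), (1,3), (1,2), (1,1), (2,1), (2,2), (3,2), (3,3), (4,3), (4,2), (5,2), (5,1), (4,1)

Need to visit all 13 open cells exactly once, starting at (2,3) and ending at (4,1).
Cell (1,3) has only two open neighbours ((2,3) and (1,2)), so the path must pass straight through it: one of those is the cell it's entered from and the other is where it exits.
Route from (2,3): up 1 to (1,3), left 2 to (1,1), down 1 to (2,1), right 1 to (2,2), down 1 to (3,2), right 1 to (3,3), down 1 to (4,3), left 1 to (4,2), down 1 to (5,2), left 1 to (5,1), up 1 to (4,1) — 12 moves in all.
Check: all 13 open cells covered.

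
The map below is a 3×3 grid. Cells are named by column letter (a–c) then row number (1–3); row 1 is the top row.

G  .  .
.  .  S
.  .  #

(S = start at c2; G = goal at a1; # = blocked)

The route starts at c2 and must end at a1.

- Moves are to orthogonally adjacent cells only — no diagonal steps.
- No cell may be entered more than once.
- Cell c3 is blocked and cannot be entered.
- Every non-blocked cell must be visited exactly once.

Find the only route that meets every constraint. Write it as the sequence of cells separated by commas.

Need to visit all 8 open cells exactly once, starting at c2 and ending at a1.
Cell c1 has only two open neighbours (c2 and b1), so the path must pass straight through it: one of those is the cell it's entered from and the other is where it exits.
Route from c2: up 1 to c1, left 1 to b1, down 2 to b3, left 1 to a3, up 2 to a1 — 7 moves in all.
Check: all 8 open cells covered.

c2, c1, b1, b2, b3, a3, a2, a1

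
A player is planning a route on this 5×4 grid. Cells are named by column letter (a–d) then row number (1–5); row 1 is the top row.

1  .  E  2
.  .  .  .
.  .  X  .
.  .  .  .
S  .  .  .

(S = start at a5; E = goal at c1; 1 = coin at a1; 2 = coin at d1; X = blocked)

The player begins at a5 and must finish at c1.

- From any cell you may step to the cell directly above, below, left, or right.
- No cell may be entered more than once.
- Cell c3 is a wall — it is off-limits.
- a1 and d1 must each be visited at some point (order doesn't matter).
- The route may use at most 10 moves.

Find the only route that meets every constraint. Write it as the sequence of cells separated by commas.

The budget equals the shortest possible length, so every move has to be on a shortest route through the required cells.
Route from a5: up 4 to a1, right 1 to b1, down 1 to b2, right 2 to d2, up 1 to d1, left 1 to c1 — 10 moves in all.
Check: all required cells visited; 10 ≤ 10 moves.

a5, a4, a3, a2, a1, b1, b2, c2, d2, d1, c1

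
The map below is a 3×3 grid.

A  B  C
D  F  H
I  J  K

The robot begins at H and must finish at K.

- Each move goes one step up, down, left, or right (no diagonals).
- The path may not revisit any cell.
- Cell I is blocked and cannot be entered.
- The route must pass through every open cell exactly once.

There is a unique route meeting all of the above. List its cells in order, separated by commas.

Need to visit all 8 open cells exactly once, starting at H and ending at K.
Cell J has only two open neighbours (F and K), so the path must pass straight through it: one of those is the cell it's entered from and the other is where it exits.
Route from H: up 1 to C, left 2 to A, down 1 to D, right 1 to F, down 1 to J, right 1 to K — 7 moves in all.
Check: all 8 open cells covered.

H, C, B, A, D, F, J, K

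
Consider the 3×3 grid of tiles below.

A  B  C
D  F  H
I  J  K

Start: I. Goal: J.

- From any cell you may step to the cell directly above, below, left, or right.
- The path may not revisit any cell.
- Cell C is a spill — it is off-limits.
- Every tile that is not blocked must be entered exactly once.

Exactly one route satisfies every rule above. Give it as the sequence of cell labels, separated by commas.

I, D, A, B, F, H, K, J

Need to visit all 8 open cells exactly once, starting at I and ending at J.
Cell B has only two open neighbours (F and A), so the path must pass straight through it: one of those is the cell it's entered from and the other is where it exits.
Route from I: 2× up (reaching A), right to B, down to F, right to H, down to K, left to J — 7 moves in all.
Check: all 8 open cells covered.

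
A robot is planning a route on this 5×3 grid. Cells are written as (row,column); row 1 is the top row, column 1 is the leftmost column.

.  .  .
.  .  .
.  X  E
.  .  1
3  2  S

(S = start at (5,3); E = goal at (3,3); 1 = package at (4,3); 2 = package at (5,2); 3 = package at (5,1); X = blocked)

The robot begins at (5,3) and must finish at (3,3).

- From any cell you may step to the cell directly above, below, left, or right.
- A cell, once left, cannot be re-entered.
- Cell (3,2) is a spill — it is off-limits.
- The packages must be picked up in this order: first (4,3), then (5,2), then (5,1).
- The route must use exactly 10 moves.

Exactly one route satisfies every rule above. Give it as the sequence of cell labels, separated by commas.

The waypoints must appear in the order (4,3), (5,2), (5,1), with no cell reused.
Route from (5,3): up to (4,3), left to (4,2), down to (5,2), left to (5,1), 3× up (reaching (2,1)), 2× right (reaching (2,3)), down to (3,3) — 10 moves in all.
Check: order respected (1 at step 1, 2 at step 3, 3 at step 4); 10 moves as required.

(5,3), (4,3), (4,2), (5,2), (5,1), (4,1), (3,1), (2,1), (2,2), (2,3), (3,3)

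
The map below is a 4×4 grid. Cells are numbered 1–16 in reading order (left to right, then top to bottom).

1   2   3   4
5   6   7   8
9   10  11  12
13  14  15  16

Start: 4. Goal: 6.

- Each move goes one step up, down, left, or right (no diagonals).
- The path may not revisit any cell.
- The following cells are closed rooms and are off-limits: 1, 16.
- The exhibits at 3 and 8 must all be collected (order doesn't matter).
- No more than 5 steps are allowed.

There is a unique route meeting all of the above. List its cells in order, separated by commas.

4, 8, 7, 3, 2, 6

The budget equals the shortest possible length, so every move has to be on a shortest route through the required cells.
Route from 4: down 1 to 8, left 1 to 7, up 1 to 3, left 1 to 2, down 1 to 6 — 5 moves in all.
Check: all required cells visited; 5 ≤ 5 moves.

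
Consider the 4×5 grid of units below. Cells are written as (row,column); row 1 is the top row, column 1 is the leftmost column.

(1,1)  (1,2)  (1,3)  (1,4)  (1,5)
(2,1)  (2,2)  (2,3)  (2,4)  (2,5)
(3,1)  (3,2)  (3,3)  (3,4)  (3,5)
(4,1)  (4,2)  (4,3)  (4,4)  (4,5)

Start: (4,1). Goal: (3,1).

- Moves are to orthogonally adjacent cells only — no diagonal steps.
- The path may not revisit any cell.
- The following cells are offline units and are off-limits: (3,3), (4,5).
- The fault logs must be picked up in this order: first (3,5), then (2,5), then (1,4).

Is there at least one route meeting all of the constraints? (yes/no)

One route that works: (4,1) → (4,2) → (4,3) → (4,4) → (3,4) → (3,5) → (2,5) → (1,5) → (1,4) → (2,4) → (2,3) → (2,2) → (3,2) → (3,1).

yes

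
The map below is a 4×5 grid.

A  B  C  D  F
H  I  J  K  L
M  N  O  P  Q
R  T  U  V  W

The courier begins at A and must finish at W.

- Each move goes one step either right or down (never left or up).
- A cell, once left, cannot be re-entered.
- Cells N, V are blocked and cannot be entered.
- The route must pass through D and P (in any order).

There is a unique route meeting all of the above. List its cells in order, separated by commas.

Moves only go right or down, so the column and row indices never decrease.
Route from A: right 3 to D, down 2 to P, right 1 to Q, down 1 to W — 7 moves in all.
Check: all required cells visited.

A, B, C, D, K, P, Q, W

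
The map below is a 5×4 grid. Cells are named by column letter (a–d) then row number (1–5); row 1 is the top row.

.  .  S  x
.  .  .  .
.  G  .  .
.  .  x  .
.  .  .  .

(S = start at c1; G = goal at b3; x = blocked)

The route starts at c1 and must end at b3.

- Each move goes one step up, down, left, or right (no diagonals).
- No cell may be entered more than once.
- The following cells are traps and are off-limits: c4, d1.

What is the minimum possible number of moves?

3

The Manhattan distance from c1 to b3 is |1−3| + |3−2| = 3, so at least 3 moves are needed.
A route of 3 moves achieves this: c1 → c2 → c3 → b3.
Since 3 matches the lower bound, it is optimal.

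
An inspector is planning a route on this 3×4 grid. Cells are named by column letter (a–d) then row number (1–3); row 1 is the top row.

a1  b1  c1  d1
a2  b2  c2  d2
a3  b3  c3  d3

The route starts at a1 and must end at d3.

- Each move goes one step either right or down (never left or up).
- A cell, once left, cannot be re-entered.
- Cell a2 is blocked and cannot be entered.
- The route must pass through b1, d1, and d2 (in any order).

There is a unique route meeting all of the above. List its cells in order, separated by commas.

Moves only go right or down, so the column and row indices never decrease.
Route from a1: 3× right (reaching d1), 2× down (reaching d3) — 5 moves in all.
Check: all required cells visited.

a1, b1, c1, d1, d2, d3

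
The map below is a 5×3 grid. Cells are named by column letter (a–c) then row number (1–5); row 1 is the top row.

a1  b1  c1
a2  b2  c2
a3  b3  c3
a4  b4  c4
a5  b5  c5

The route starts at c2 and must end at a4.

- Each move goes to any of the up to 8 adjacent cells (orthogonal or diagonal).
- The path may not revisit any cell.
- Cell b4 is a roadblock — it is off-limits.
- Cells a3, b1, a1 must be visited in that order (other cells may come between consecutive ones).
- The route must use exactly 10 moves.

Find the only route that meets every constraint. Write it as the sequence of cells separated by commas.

c2, b3, a3, a2, b1, a1, b2, c3, c4, b5, a4

The waypoints must appear in the order a3, b1, a1, with no cell reused.
Route from c2: down-left 1 to b3, left 1 to a3, up 1 to a2, up-right 1 to b1, left 1 to a1, down-right 2 to c3, down 1 to c4, down-left 1 to b5, up-left 1 to a4 — 10 moves in all.
Check: order respected (a3 at step 2, b1 at step 4, a1 at step 5); 10 moves as required.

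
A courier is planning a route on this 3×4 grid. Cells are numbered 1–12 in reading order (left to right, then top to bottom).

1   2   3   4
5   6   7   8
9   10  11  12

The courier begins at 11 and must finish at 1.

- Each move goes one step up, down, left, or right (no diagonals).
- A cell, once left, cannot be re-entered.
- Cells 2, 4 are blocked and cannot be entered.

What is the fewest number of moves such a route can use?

4

The Manhattan distance from 11 to 1 is |3−1| + |3−1| = 4, so at least 4 moves are needed.
A route of 4 moves achieves this: 11 → 7 → 6 → 5 → 1.
Since 4 matches the lower bound, it is optimal.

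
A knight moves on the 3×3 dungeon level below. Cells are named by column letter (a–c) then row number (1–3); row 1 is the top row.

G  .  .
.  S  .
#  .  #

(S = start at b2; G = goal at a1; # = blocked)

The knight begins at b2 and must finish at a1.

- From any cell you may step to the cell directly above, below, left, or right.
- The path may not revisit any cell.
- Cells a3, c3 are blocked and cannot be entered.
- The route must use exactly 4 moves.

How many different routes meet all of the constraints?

1

Need simple routes of exactly 4 moves from b2 to a1 (Manhattan distance 2, so 1 moves are spent on a detour and 1 undoing it).
Enumerating: b2 c2 c1 b1 a1.
That gives 1 route.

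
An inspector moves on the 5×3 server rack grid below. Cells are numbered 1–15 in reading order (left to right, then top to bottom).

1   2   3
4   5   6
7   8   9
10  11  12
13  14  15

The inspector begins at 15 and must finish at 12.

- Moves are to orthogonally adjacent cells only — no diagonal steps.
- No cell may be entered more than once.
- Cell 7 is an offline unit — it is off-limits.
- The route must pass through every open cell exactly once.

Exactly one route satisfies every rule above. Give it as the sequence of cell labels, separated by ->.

15 -> 14 -> 13 -> 10 -> 11 -> 8 -> 5 -> 4 -> 1 -> 2 -> 3 -> 6 -> 9 -> 12

Need to visit all 14 open cells exactly once, starting at 15 and ending at 12.
Cell 4 has only two open neighbours (1 and 5), so the path must pass straight through it: one of those is the cell it's entered from and the other is where it exits.
Route from 15: 2× left (reaching 13), up to 10, right to 11, 2× up (reaching 5), left to 4, up to 1, 2× right (reaching 3), 3× down (reaching 12) — 13 moves in all.
Check: all 14 open cells covered.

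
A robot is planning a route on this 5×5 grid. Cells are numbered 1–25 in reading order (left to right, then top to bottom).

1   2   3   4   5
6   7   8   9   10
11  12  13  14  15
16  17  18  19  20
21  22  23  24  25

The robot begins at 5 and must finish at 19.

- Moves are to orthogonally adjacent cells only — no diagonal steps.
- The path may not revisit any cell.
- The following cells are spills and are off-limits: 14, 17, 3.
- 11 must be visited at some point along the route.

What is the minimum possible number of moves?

10

Any route passes through 11 somewhere between 5 and 19. Summing Manhattan distances along the two legs (5 → 11 → 19) gives a lower bound of 6 + 4 = 10 moves.
A route of 10 moves achieves this: 5 → 10 → 9 → 8 → 7 → 6 → 11 → 12 → 13 → 18 → 19.
Since 10 matches the lower bound, it is optimal.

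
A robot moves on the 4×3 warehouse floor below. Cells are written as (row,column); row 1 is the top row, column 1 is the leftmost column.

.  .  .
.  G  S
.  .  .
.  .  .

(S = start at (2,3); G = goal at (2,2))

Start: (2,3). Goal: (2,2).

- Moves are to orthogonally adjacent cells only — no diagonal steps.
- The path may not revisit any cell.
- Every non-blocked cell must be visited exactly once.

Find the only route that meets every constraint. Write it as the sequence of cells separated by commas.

(2,3), (1,3), (1,2), (1,1), (2,1), (3,1), (4,1), (4,2), (4,3), (3,3), (3,2), (2,2)

Need to visit all 12 open cells exactly once, starting at (2,3) and ending at (2,2).
Route from (2,3): up 1 to (1,3), left 2 to (1,1), down 3 to (4,1), right 2 to (4,3), up 1 to (3,3), left 1 to (3,2), up 1 to (2,2) — 11 moves in all.
Check: all 12 open cells covered.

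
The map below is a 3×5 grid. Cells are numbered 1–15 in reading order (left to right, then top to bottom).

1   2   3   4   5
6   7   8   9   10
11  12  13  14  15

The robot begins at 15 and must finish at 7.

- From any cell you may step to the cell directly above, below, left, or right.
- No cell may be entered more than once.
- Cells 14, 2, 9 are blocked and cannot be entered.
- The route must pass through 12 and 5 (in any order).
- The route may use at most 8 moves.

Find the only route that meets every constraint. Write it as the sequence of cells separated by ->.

15 -> 10 -> 5 -> 4 -> 3 -> 8 -> 13 -> 12 -> 7

The budget equals the shortest possible length, so every move has to be on a shortest route through the required cells.
Route from 15: 2× up (reaching 5), 2× left (reaching 3), 2× down (reaching 13), left to 12, up to 7 — 8 moves in all.
Check: all required cells visited; 8 ≤ 8 moves.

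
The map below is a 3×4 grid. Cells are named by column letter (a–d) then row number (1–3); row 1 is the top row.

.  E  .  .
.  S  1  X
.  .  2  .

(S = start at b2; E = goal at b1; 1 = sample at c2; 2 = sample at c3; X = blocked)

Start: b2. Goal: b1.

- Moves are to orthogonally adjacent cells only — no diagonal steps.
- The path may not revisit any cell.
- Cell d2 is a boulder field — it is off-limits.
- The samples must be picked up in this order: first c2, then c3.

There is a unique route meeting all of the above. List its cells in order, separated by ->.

The waypoints must appear in the order c2, c3, with no cell reused.
Route from b2: right to c2, down to c3, 2× left (reaching a3), 2× up (reaching a1), right to b1 — 7 moves in all.
Check: order respected (1 at step 1, 2 at step 2).

b2 -> c2 -> c3 -> b3 -> a3 -> a2 -> a1 -> b1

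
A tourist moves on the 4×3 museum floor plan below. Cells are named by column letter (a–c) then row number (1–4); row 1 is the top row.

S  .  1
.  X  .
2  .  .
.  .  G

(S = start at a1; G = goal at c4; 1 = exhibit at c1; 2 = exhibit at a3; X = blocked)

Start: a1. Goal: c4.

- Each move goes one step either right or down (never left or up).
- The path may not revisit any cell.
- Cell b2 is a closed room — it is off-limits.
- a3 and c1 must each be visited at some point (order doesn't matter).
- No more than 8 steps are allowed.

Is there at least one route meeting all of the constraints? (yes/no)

no

a3 is below but to the left of c1: going c1 → a3 would need a leftward move and a3 → c1 an upward move, so no right/down-only route can visit both required cells.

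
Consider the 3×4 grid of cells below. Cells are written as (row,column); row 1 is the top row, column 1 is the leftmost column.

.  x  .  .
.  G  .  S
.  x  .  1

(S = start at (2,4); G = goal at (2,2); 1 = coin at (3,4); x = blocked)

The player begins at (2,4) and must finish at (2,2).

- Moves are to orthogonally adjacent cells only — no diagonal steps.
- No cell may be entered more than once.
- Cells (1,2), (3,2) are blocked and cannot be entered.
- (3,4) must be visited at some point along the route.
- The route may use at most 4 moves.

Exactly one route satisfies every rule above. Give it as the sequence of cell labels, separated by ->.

(2,4) -> (3,4) -> (3,3) -> (2,3) -> (2,2)

The budget equals the shortest possible length, so every move has to be on a shortest route through the required cells.
Route from (2,4): down to (3,4), left to (3,3), up to (2,3), left to (2,2) — 4 moves in all.
Check: all required cells visited; 4 ≤ 4 moves.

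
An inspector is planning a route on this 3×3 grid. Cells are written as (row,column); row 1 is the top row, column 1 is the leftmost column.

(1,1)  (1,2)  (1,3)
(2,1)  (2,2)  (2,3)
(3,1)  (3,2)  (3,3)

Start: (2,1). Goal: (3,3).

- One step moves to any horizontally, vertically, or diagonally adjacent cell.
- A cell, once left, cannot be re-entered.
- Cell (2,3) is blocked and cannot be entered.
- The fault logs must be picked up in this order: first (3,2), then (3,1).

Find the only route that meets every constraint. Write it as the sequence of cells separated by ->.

(2,1) -> (3,2) -> (3,1) -> (2,2) -> (3,3)

The waypoints must appear in the order (3,2), (3,1), with no cell reused.
Route from (2,1): down-right to (3,2), left to (3,1), up-right to (2,2), down-right to (3,3) — 4 moves in all.
Check: order respected ((3,2) at step 1, (3,1) at step 2).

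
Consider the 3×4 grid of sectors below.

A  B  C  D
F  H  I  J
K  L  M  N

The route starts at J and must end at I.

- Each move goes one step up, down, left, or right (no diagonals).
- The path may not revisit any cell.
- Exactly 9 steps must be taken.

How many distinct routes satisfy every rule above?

8

Need simple routes of exactly 9 moves from J to I (Manhattan distance 1, so 4 moves are spent on a detour and 4 undoing it).
Enumerating: J D C B H F K L M I | J D C B A F K L H I | J D C B A F K L M I | J D C B A F H L M I | J N M L H F A B C I | J N M L K F A B H I | J N M L K F A B C I | J N M L K F H B C I.
That gives 8 routes.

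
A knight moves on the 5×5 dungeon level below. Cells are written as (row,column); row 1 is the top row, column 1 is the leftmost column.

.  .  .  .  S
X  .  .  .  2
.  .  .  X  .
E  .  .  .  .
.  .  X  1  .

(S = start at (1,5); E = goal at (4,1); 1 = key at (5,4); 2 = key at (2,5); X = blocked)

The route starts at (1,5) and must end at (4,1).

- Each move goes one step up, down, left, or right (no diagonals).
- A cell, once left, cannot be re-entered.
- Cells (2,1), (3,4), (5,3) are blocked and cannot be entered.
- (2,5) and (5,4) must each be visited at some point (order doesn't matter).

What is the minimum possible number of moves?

Any route passes through (2,5) and (5,4) in some order between (1,5) and (4,1). Summing Manhattan distances along each leg and taking the cheapest ordering ((1,5) → (2,5) → (5,4) → (4,1)) gives a lower bound of 1 + 4 + 4 = 9 moves.
A route of 9 moves achieves this: (1,5) → (2,5) → (3,5) → (4,5) → (5,5) → (5,4) → (4,4) → (4,3) → (4,2) → (4,1).
Since 9 matches the lower bound, it is optimal.

9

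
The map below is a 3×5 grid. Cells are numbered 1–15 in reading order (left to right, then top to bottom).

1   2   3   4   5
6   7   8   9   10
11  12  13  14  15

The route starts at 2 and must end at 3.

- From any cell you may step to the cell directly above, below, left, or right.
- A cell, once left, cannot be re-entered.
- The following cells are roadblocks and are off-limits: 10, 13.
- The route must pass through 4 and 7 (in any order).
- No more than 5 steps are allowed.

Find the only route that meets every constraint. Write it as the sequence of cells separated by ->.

Any route must reach 4 and 7 and still end at 3 within 5 moves, so the order of the required stops is forced.
Route from 2: down to 7, 2× right (reaching 9), up to 4, left to 3 — 5 moves in all.
Check: all required cells visited; 5 ≤ 5 moves.

2 -> 7 -> 8 -> 9 -> 4 -> 3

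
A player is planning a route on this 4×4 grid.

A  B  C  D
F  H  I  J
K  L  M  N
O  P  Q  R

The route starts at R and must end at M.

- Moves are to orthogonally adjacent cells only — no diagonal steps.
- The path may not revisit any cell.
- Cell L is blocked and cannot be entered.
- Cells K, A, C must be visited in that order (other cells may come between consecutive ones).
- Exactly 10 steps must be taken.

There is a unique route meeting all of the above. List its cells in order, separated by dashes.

The waypoints must appear in the order K, A, C, with no cell reused.
Route from R: left 3 to O, up 3 to A, right 2 to C, down 2 to M — 10 moves in all.
Check: order respected (K at step 4, A at step 6, C at step 8); 10 moves as required.

R - Q - P - O - K - F - A - B - C - I - M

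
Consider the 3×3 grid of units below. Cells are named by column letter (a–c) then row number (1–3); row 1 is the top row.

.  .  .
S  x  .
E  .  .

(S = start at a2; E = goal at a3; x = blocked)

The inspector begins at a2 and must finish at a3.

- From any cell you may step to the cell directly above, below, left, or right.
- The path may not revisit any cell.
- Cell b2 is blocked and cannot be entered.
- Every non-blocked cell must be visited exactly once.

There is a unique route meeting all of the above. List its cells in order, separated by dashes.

Need to visit all 8 open cells exactly once, starting at a2 and ending at a3.
Cell b3 has only two open neighbours (a3 and c3), so the path must pass straight through it: one of those is the cell it's entered from and the other is where it exits.
Route from a2: up to a1, 2× right (reaching c1), 2× down (reaching c3), 2× left (reaching a3) — 7 moves in all.
Check: all 8 open cells covered.

a2 - a1 - b1 - c1 - c2 - c3 - b3 - a3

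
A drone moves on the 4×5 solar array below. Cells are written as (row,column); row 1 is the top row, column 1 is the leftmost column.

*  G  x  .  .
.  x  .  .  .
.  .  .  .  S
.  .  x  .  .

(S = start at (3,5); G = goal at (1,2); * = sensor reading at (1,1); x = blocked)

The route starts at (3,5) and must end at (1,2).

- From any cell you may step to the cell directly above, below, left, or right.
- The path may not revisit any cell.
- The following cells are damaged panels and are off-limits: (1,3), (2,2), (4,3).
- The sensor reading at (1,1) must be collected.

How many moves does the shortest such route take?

7

Any route passes through (1,1) somewhere between (3,5) and (1,2). Summing Manhattan distances along the two legs ((3,5) → (1,1) → (1,2)) gives a lower bound of 6 + 1 = 7 moves.
A route of 7 moves achieves this: (3,5) → (3,4) → (3,3) → (3,2) → (3,1) → (2,1) → (1,1) → (1,2).
Since 7 matches the lower bound, it is optimal.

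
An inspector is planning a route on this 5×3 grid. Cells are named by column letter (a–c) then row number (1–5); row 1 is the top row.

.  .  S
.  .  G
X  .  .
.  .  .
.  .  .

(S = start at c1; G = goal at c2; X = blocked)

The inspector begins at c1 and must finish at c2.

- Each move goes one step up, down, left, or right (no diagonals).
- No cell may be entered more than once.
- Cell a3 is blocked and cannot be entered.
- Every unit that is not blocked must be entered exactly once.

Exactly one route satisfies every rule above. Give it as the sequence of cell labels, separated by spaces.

Need to visit all 14 open cells exactly once, starting at c1 and ending at c2.
Route from c1: 2× left (reaching a1), down to a2, right to b2, 2× down (reaching b4), left to a4, down to a5, 2× right (reaching c5), 3× up (reaching c2) — 13 moves in all.
Check: all 14 open cells covered.

c1 b1 a1 a2 b2 b3 b4 a4 a5 b5 c5 c4 c3 c2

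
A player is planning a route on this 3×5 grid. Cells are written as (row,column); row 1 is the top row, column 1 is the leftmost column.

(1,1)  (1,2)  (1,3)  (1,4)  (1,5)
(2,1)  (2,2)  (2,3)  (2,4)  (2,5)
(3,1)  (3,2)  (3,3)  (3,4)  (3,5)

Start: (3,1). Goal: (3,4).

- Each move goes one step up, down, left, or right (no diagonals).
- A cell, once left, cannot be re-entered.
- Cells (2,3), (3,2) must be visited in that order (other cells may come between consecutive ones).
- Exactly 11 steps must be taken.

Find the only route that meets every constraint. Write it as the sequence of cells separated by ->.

(3,1) -> (2,1) -> (1,1) -> (1,2) -> (1,3) -> (1,4) -> (2,4) -> (2,3) -> (2,2) -> (3,2) -> (3,3) -> (3,4)

The waypoints must appear in the order (2,3), (3,2), with no cell reused.
Route from (3,1): up 2 to (1,1), right 3 to (1,4), down 1 to (2,4), left 2 to (2,2), down 1 to (3,2), right 2 to (3,4) — 11 moves in all.
Check: order respected ((2,3) at step 7, (3,2) at step 9); 11 moves as required.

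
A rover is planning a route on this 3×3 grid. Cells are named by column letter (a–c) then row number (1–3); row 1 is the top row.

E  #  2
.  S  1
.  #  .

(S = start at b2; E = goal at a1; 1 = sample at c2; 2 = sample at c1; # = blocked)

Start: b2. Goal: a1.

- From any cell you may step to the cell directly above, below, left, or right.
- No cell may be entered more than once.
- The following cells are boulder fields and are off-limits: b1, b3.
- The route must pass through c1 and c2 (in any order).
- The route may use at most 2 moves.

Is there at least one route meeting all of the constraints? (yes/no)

c1 must be visited but has only one open neighbour (c2), and it is neither the start nor the goal — the route would have to enter and leave through c2, re-entering it.

no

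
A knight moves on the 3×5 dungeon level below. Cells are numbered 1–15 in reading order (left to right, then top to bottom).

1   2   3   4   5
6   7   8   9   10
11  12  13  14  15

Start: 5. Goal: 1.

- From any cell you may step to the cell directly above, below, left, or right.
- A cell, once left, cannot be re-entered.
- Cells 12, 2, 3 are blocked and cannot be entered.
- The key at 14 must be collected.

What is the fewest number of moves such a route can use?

Any route passes through 14 somewhere between 5 and 1. Summing Manhattan distances along the two legs (5 → 14 → 1) gives a lower bound of 3 + 5 = 8 moves.
A route of 8 moves achieves this: 5 → 10 → 15 → 14 → 9 → 8 → 7 → 6 → 1.
Since 8 matches the lower bound, it is optimal.

8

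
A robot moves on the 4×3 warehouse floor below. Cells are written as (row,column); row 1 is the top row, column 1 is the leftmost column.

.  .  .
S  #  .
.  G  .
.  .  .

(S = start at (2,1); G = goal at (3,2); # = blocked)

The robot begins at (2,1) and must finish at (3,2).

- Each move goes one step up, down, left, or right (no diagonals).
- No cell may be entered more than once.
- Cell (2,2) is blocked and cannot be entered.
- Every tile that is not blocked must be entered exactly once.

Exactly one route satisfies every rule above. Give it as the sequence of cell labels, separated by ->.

(2,1) -> (1,1) -> (1,2) -> (1,3) -> (2,3) -> (3,3) -> (4,3) -> (4,2) -> (4,1) -> (3,1) -> (3,2)

Need to visit all 11 open cells exactly once, starting at (2,1) and ending at (3,2).
Cell (4,3) has only two open neighbours ((3,3) and (4,2)), so the path must pass straight through it: one of those is the cell it's entered from and the other is where it exits.
Route from (2,1): up 1 to (1,1), right 2 to (1,3), down 3 to (4,3), left 2 to (4,1), up 1 to (3,1), right 1 to (3,2) — 10 moves in all.
Check: all 11 open cells covered.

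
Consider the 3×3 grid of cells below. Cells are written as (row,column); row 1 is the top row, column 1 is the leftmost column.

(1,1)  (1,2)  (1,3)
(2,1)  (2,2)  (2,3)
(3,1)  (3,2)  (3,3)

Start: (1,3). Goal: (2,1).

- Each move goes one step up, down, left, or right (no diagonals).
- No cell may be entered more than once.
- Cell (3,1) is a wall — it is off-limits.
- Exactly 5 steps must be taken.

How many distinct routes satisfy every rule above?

2

Need simple routes of exactly 5 moves from (1,3) to (2,1) (Manhattan distance 3, so 1 moves are spent on a detour and 1 undoing it).
Enumerating: (1,3) (2,3) (3,3) (3,2) (2,2) (2,1) | (1,3) (2,3) (2,2) (1,2) (1,1) (2,1).
That gives 2 routes.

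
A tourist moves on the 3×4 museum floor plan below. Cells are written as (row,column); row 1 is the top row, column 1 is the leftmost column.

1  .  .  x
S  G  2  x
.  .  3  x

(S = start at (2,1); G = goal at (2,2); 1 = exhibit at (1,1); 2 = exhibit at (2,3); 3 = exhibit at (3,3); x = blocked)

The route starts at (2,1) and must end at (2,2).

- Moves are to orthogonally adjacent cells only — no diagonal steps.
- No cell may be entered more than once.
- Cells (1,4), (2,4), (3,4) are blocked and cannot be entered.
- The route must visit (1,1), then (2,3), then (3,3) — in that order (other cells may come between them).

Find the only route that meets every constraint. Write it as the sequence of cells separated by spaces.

(2,1) (1,1) (1,2) (1,3) (2,3) (3,3) (3,2) (2,2)

The waypoints must appear in the order (1,1), (2,3), (3,3), with no cell reused.
Route from (2,1): up 1 to (1,1), right 2 to (1,3), down 2 to (3,3), left 1 to (3,2), up 1 to (2,2) — 7 moves in all.
Check: order respected (1 at step 1, 2 at step 4, 3 at step 5).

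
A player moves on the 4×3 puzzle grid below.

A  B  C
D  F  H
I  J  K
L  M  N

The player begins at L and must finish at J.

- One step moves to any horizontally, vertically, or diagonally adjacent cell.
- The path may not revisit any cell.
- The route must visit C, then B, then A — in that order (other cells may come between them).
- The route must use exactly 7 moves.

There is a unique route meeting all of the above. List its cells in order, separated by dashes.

The waypoints must appear in the order C, B, A, with no cell reused.
Route from L: up 1 to I, up-right 2 to C, left 2 to A, down 1 to D, down-right 1 to J — 7 moves in all.
Check: order respected (C at step 3, B at step 4, A at step 5); 7 moves as required.

L - I - F - C - B - A - D - J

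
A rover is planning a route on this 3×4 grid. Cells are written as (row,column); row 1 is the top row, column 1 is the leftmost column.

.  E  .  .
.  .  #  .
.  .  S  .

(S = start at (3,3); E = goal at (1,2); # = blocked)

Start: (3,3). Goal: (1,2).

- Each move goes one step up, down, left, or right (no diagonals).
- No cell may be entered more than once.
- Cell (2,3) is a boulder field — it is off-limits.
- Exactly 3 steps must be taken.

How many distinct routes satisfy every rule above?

Need simple routes of exactly 3 moves from (3,3) to (1,2) (Manhattan distance 3, so 0 moves are spent on a detour and 0 undoing it).
Enumerating: (3,3) (3,2) (2,2) (1,2).
That gives 1 route.

1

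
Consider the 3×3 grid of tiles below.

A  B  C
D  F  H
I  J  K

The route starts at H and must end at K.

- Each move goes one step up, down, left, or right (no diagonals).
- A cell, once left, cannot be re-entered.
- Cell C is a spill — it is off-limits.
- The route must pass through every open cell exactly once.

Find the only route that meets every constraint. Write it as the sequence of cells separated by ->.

H -> F -> B -> A -> D -> I -> J -> K

Need to visit all 8 open cells exactly once, starting at H and ending at K.
Cell A has only two open neighbours (D and B), so the path must pass straight through it: one of those is the cell it's entered from and the other is where it exits.
Route from H: left 1 to F, up 1 to B, left 1 to A, down 2 to I, right 2 to K — 7 moves in all.
Check: all 8 open cells covered.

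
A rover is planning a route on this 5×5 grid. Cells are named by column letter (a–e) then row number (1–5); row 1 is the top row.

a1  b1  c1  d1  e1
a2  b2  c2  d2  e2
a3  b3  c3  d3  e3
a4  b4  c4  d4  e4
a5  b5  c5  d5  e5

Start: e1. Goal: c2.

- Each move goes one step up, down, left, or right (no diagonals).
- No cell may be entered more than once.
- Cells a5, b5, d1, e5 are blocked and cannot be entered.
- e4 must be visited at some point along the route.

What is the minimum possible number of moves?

Any route passes through e4 somewhere between e1 and c2. Summing Manhattan distances along the two legs (e1 → e4 → c2) gives a lower bound of 3 + 4 = 7 moves.
A route of 7 moves achieves this: e1 → e2 → e3 → e4 → d4 → d3 → d2 → c2.
Since 7 matches the lower bound, it is optimal.

7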